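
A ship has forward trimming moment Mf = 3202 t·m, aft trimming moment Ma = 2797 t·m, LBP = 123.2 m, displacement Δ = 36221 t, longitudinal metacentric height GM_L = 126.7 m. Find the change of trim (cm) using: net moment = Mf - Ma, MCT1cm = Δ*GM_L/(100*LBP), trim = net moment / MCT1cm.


Formula: net trimming moment = Mf - Ma; MCT1cm = Δ*GM_L/(100*LBP); trim = net moment / MCT1cm
Step 1 — net trimming moment = 3202 - 2797 = 405 t·m
Step 2 — MCT1cm = 36221 * 126.7 / (100 * 123.2) = 372.5001 t·m/cm
Step 3 — trim = 405 / 372.5001 ≈ 1.0872 cm (5 s.f.)

1.0872 cm


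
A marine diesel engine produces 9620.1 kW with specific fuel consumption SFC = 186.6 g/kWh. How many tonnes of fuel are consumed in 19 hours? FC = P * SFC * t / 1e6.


Formula: FC (tonnes) = P * SFC * t / 1,000,000
Step 1 — P * SFC * t = 9620.1 * 186.6 * 19 = 34107102.54 g
Step 2 — FC (tonnes) = 34107102.54 / 1,000,000 ≈ 34.107 tonnes (5 s.f.)

34.107 tonnes


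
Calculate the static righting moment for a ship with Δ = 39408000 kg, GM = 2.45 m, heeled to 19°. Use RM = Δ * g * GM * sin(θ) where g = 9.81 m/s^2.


Formula: GZ = GM * sin(theta); RM = disp * g * GZ
Step 1 — GZ = 2.45 * sin(19°) = 2.45 * 0.325568 = 0.797642 m
Step 2 — RM = 39408000 * 9.81 * 0.797642 ≈ 308360000 N·m (5 s.f.)

308360000 N·m


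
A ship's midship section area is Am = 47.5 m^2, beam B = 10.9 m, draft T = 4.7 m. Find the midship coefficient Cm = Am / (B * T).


Formula: Cm = Am / (B * T)
Step 1 — B * T = 10.9 * 4.7 = 51.23 m^2
Step 2 — Cm = 47.5 / 51.23 ≈ 0.92719 (5 s.f.)

0.92719


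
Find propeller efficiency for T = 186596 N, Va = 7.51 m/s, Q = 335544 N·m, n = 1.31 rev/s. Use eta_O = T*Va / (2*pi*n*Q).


Formula: eta = T * Va / (2 * pi * n * Q)
Step 1 — numerator = T * Va = 186596 * 7.51 = 1401335.96
Step 2 — 2 * pi * n = 2 * pi * 1.31 = 8.230973
Step 3 — denominator = 8.230973 * 335544 = 2761853.6
Step 4 — eta = 1401335.96 / 2761853.6 ≈ 0.50739 (5 s.f.)

0.50739


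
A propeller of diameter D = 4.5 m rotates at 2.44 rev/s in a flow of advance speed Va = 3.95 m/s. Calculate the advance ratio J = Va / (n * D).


Formula: J = Va / (n * D)
Step 1 — n * D = 2.44 * 4.5 = 10.98
Step 2 — J = 3.95 / 10.98 ≈ 0.35974 (5 s.f.)

0.35974


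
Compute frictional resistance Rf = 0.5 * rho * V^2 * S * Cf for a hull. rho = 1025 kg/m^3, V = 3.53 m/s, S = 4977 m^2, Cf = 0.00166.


Formula: Rf = 0.5 * rho * V^2 * S * Cf
Step 1 — V^2 = 3.53^2 = 12.4609
Step 2 — 0.5 * rho * V^2 = 0.5 * 1025 * 12.4609 = 6386.21125
Step 3 — Rf = 6386.21125 * 4977 * 0.00166 ≈ 52762 N (5 s.f.)

52762 N


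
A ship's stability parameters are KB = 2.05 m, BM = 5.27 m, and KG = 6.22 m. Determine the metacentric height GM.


Formula: GM = KB + BM - KG
Step 1 — KM = KB + BM = 2.05 + 5.27 = 7.32 m
Step 2 — GM = KM - KG = 7.32 - 6.22 = 1.1 m

1.1 m


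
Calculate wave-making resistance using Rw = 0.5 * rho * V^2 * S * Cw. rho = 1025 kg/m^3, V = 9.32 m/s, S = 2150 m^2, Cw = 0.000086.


Formula: Rw = 0.5 * rho * V^2 * S * Cw
Step 1 — V^2 = 9.32^2 = 86.8624
Step 2 — 0.5 * rho * V^2 = 0.5 * 1025 * 86.8624 = 44516.98
Step 3 — Rw = 44516.98 * 2150 * 0.000086 ≈ 8231.2 N (5 s.f.)

8231.2 N


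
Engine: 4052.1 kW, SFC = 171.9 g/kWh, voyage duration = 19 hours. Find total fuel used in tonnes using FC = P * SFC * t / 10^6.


Formula: FC (tonnes) = P * SFC * t / 1,000,000
Step 1 — P * SFC * t = 4052.1 * 171.9 * 19 = 13234563.81 g
Step 2 — FC (tonnes) = 13234563.81 / 1,000,000 ≈ 13.235 tonnes (5 s.f.)

13.235 tonnes


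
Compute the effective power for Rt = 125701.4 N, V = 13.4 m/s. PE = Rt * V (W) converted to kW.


Formula: PE = Rt * V / 1000 (kW)
Step 1 — PE (W) = 125701.4 * 13.4 = 1684398.76 W
Step 2 — PE (kW) = 1684398.76 / 1000 ≈ 1684.4 kW (5 s.f.)

1684.4 kW


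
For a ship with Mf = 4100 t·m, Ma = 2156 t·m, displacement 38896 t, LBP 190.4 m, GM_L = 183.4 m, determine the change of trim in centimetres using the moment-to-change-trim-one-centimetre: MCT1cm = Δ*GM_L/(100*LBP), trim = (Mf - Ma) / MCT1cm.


Formula: net trimming moment = Mf - Ma; MCT1cm = Δ*GM_L/(100*LBP); trim = net moment / MCT1cm
Step 1 — net trimming moment = 4100 - 2156 = 1944 t·m
Step 2 — MCT1cm = 38896 * 183.4 / (100 * 190.4) = 374.66 t·m/cm
Step 3 — trim = 1944 / 374.66 ≈ 5.1887 cm (5 s.f.)

5.1887 cm


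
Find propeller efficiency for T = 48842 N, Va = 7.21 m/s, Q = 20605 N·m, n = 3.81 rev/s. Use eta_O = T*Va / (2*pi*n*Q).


Formula: eta = T * Va / (2 * pi * n * Q)
Step 1 — numerator = T * Va = 48842 * 7.21 = 352150.82
Step 2 — 2 * pi * n = 2 * pi * 3.81 = 23.938936
Step 3 — denominator = 23.938936 * 20605 = 493261.78
Step 4 — eta = 352150.82 / 493261.78 ≈ 0.71392 (5 s.f.)

0.71392


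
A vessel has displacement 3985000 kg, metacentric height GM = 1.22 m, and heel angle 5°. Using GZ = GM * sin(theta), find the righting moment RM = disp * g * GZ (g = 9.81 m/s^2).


Formula: GZ = GM * sin(theta); RM = disp * g * GZ
Step 1 — GZ = 1.22 * sin(5°) = 1.22 * 0.087156 = 0.10633 m
Step 2 — RM = 3985000 * 9.81 * 0.10633 ≈ 4156700 N·m (5 s.f.)

4156700 N·m


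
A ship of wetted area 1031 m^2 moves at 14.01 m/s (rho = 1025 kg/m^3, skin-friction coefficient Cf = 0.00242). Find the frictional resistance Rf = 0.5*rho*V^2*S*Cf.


Formula: Rf = 0.5 * rho * V^2 * S * Cf
Step 1 — V^2 = 14.01^2 = 196.2801
Step 2 — 0.5 * rho * V^2 = 0.5 * 1025 * 196.2801 = 100593.55125
Step 3 — Rf = 100593.55125 * 1031 * 0.00242 ≈ 250980 N (5 s.f.)

250980 N


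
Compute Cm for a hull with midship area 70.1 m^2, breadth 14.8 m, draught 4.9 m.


Formula: Cm = Am / (B * T)
Step 1 — B * T = 14.8 * 4.9 = 72.52 m^2
Step 2 — Cm = 70.1 / 72.52 ≈ 0.96663 (5 s.f.)

0.96663


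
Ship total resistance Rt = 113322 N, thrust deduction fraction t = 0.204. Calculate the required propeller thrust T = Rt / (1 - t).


Formula: T = Rt / (1 - t)
Step 1 — (1 - t) = 1 - 0.204 = 0.796
Step 2 — T = 113322 / 0.796 ≈ 142360 N (5 s.f.)

142360 N


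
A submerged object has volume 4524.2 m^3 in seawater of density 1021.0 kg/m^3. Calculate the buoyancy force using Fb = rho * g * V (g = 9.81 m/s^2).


Formula: Fb = rho * g * V
Substituting: Fb = 1021.0 * 9.81 * 4524.2
Intermediate: 1021.0 * 9.81 = 10016.01
Result: Fb = 10016.01 * 4524.2 ≈ 45314000 N (5 s.f.)

45314000 N


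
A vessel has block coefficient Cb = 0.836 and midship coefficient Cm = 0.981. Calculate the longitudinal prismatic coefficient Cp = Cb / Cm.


Formula: Cp = Cb / Cm
Substituting: Cp = 0.836 / 0.981
Result: Cp ≈ 0.85219 (5 s.f.)

0.85219


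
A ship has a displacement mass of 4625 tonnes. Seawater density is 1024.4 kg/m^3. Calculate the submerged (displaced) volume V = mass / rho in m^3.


Formula: V = mass / rho
Step 1 — convert tonnes to kg: 4625 t * 1000 = 4625000 kg
Step 2 — V = 4625000 / 1024.4 ≈ 4514.8 m^3 (5 s.f.)

4514.8 m^3


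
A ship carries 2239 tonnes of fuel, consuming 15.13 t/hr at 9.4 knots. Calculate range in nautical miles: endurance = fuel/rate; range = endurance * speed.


Formula: endurance = fuel / rate; range = endurance * speed
Step 1 — endurance = 2239 / 15.13 = 147.9841 hours
Step 2 — range = 147.9841 * 9.4 ≈ 1391.1 nautical miles (5 s.f.)

1391.1 NM


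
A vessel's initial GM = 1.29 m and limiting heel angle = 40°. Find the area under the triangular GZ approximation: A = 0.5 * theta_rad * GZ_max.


Formula: GZ_max = GM * sin(theta); Area = 0.5 * theta_rad * GZ_max
Step 1 — GZ_max = 1.29 * sin(40°) = 1.29 * 0.642788 = 0.829197 m
Step 2 — theta_rad = 40 * pi/180 = 0.698132 rad
Step 3 — Area = 0.5 * 0.698132 * 0.829197 ≈ 0.28944 m·rad (5 s.f.)

0.28944 m·rad


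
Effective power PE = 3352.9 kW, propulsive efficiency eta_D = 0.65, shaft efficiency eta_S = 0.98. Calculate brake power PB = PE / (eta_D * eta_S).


Formula: PB = PE / (eta_D * eta_S)
Step 1 — combined efficiency = eta_D * eta_S = 0.65 * 0.98 = 0.637
Step 2 — PB = 3352.9 / 0.637 ≈ 5263.6 kW (5 s.f.)

5263.6 kW


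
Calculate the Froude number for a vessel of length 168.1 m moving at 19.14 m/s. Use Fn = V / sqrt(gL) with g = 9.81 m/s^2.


Formula: Fn = V / sqrt(g * L)
Step 1 — g * L = 9.81 * 168.1 = 1649.061
Step 2 — sqrt(g * L) = sqrt(1649.061) = 40.608632
Step 3 — Fn = 19.14 / 40.608632 ≈ 0.47133 (5 s.f.)

0.47133


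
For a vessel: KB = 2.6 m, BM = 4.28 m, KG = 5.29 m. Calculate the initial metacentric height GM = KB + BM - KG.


Formula: GM = KB + BM - KG
Step 1 — KM = KB + BM = 2.6 + 4.28 = 6.88 m
Step 2 — GM = KM - KG = 6.88 - 5.29 = 1.59 m

1.59 m


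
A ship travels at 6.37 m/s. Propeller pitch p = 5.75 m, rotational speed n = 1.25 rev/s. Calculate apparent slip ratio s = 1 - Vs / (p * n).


Formula: s = 1 - Vs / (p * n)
Step 1 — p * n = 5.75 * 1.25 = 7.1875
Step 2 — Vs / (p*n) = 6.37 / 7.1875 = 0.886261 (6 d.p.)
Step 3 — s = 1 - 0.886261 = 0.113739

0.113739


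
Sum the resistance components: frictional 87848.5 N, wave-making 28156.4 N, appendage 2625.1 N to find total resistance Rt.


Formula: Rt = Rf + Rw + Ra
Substituting: Rt = 87848.5 + 28156.4 + 2625.1
Result: Rt = 118630.0 N

118630.0 N


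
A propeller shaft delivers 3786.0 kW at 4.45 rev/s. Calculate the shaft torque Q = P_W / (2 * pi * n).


Formula: Q = P_W / (2 * pi * n)
Step 1 — P_W = 3786.0 kW * 1000 = 3786000.0 W
Step 2 — 2 * pi * n = 2 * pi * 4.45 = 27.960175
Step 3 — Q = 3786000.0 / 27.960175 ≈ 135410 N·m (5 s.f.)

135410 N·m


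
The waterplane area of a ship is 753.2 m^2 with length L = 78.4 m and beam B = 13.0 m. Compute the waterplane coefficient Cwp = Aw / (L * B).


Formula: Cwp = Aw / (L * B)
Step 1 — L * B = 78.4 * 13.0 = 1019.2 m^2
Step 2 — Cwp = 753.2 / 1019.2 ≈ 0.73901 (5 s.f.)

0.73901


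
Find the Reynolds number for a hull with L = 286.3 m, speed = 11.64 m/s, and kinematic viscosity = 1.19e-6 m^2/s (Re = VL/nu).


Formula: Re = V * L / nu
Step 1 — V * L = 11.64 * 286.3 = 3332.532 m^2/s
Step 2 — Re = 3332.532 / 1.19e-6 = 2.80e+09

2.80e+09


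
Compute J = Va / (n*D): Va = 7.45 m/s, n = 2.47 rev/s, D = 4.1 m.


Formula: J = Va / (n * D)
Step 1 — n * D = 2.47 * 4.1 = 10.127
Step 2 — J = 7.45 / 10.127 ≈ 0.73566 (5 s.f.)

0.73566


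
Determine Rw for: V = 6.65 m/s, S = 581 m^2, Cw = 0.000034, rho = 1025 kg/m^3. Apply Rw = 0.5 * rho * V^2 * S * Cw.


Formula: Rw = 0.5 * rho * V^2 * S * Cw
Step 1 — V^2 = 6.65^2 = 44.2225
Step 2 — 0.5 * rho * V^2 = 0.5 * 1025 * 44.2225 = 22664.03125
Step 3 — Rw = 22664.03125 * 581 * 0.000034 ≈ 447.71 N (5 s.f.)

447.71 N


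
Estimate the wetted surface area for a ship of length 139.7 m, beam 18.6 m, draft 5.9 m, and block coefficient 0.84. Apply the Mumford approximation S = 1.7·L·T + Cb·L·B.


Formula: S = 1.7*L*T + V/T with V = Cb*L*B*T, i.e. S = L * (1.7*T + Cb*B)
Step 1 — 1.7*T = 1.7 * 5.9 = 10.03 m
Step 2 — Cb*B = 0.84 * 18.6 = 15.624 m
Step 3 — 1.7*T + Cb*B = 10.03 + 15.624 = 25.654 m
Step 4 — S = 139.7 * 25.654 ≈ 3583.9 m^2 (5 s.f.)

3583.9 m^2


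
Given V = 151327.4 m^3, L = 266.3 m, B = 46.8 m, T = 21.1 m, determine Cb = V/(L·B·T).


Formula: Cb = V / (L * B * T)
Step 1 — L * B * T = 266.3 * 46.8 * 21.1 = 262965.924 m^3
Step 2 — Cb = 151327.4 / 262965.924 ≈ 0.57546 (5 s.f.)

0.57546


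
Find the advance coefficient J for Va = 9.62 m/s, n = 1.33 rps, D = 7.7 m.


Formula: J = Va / (n * D)
Step 1 — n * D = 1.33 * 7.7 = 10.241
Step 2 — J = 9.62 / 10.241 ≈ 0.93936 (5 s.f.)

0.93936


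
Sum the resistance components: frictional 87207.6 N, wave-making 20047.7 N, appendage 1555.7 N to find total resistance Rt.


Formula: Rt = Rf + Rw + Ra
Substituting: Rt = 87207.6 + 20047.7 + 1555.7
Result: Rt = 108811.0 N

108811.0 N


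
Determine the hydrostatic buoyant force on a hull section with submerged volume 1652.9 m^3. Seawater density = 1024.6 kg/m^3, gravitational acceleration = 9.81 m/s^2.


Formula: Fb = rho * g * V
Substituting: Fb = 1024.6 * 9.81 * 1652.9
Intermediate: 1024.6 * 9.81 = 10051.326
Result: Fb = 10051.326 * 1652.9 ≈ 16614000 N (5 s.f.)

16614000 N


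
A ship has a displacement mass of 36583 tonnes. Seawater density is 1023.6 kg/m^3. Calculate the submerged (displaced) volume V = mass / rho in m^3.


Formula: V = mass / rho
Step 1 — convert tonnes to kg: 36583 t * 1000 = 36583000 kg
Step 2 — V = 36583000 / 1023.6 ≈ 35740 m^3 (5 s.f.)

35740 m^3


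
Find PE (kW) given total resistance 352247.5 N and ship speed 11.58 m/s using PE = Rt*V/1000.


Formula: PE = Rt * V / 1000 (kW)
Step 1 — PE (W) = 352247.5 * 11.58 = 4079026.05 W
Step 2 — PE (kW) = 4079026.05 / 1000 ≈ 4079.0 kW (5 s.f.)

4079.0 kW


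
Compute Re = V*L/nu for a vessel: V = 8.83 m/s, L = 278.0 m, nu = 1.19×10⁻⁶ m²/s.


Formula: Re = V * L / nu
Step 1 — V * L = 8.83 * 278.0 = 2454.74 m^2/s
Step 2 — Re = 2454.74 / 1.19e-6 = 2.06e+09

2.06e+09


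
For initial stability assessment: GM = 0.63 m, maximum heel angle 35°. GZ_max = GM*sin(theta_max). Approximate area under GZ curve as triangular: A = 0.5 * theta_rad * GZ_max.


Formula: GZ_max = GM * sin(theta); Area = 0.5 * theta_rad * GZ_max
Step 1 — GZ_max = 0.63 * sin(35°) = 0.63 * 0.573576 = 0.361353 m
Step 2 — theta_rad = 35 * pi/180 = 0.610865 rad
Step 3 — Area = 0.5 * 0.610865 * 0.361353 ≈ 0.11037 m·rad (5 s.f.)

0.11037 m·rad


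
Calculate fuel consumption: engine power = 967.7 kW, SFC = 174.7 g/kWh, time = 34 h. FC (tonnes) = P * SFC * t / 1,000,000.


Formula: FC (tonnes) = P * SFC * t / 1,000,000
Step 1 — P * SFC * t = 967.7 * 174.7 * 34 = 5747944.46 g
Step 2 — FC (tonnes) = 5747944.46 / 1,000,000 ≈ 5.7479 tonnes (5 s.f.)

5.7479 tonnes


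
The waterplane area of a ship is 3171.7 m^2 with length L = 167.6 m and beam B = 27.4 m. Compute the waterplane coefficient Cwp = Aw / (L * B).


Formula: Cwp = Aw / (L * B)
Step 1 — L * B = 167.6 * 27.4 = 4592.24 m^2
Step 2 — Cwp = 3171.7 / 4592.24 ≈ 0.69067 (5 s.f.)

0.69067


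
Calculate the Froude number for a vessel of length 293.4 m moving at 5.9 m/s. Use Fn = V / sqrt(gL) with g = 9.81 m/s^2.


Formula: Fn = V / sqrt(g * L)
Step 1 — g * L = 9.81 * 293.4 = 2878.254
Step 2 — sqrt(g * L) = sqrt(2878.254) = 53.649362
Step 3 — Fn = 5.9 / 53.649362 ≈ 0.10997 (5 s.f.)

0.10997


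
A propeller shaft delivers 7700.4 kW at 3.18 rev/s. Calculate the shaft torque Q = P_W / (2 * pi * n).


Formula: Q = P_W / (2 * pi * n)
Step 1 — P_W = 7700.4 kW * 1000 = 7700400.0 W
Step 2 — 2 * pi * n = 2 * pi * 3.18 = 19.980529
Step 3 — Q = 7700400.0 / 19.980529 ≈ 385400 N·m (5 s.f.)

385400 N·m


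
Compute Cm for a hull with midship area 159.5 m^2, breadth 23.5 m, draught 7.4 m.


Formula: Cm = Am / (B * T)
Step 1 — B * T = 23.5 * 7.4 = 173.9 m^2
Step 2 — Cm = 159.5 / 173.9 ≈ 0.91719 (5 s.f.)

0.91719


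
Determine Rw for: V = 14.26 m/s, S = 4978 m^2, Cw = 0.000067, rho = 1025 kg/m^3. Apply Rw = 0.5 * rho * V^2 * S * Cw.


Formula: Rw = 0.5 * rho * V^2 * S * Cw
Step 1 — V^2 = 14.26^2 = 203.3476
Step 2 — 0.5 * rho * V^2 = 0.5 * 1025 * 203.3476 = 104215.645
Step 3 — Rw = 104215.645 * 4978 * 0.000067 ≈ 34759 N (5 s.f.)

34759 N


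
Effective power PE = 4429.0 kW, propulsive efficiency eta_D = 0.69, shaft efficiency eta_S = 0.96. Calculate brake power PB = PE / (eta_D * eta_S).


Formula: PB = PE / (eta_D * eta_S)
Step 1 — combined efficiency = eta_D * eta_S = 0.69 * 0.96 = 0.6624
Step 2 — PB = 4429.0 / 0.6624 ≈ 6686.3 kW (5 s.f.)

6686.3 kW


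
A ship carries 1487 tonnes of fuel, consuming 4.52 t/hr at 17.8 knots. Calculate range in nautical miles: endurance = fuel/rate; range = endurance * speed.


Formula: endurance = fuel / rate; range = endurance * speed
Step 1 — endurance = 1487 / 4.52 = 328.9823 hours
Step 2 — range = 328.9823 * 17.8 ≈ 5855.9 nautical miles (5 s.f.)

5855.9 NM


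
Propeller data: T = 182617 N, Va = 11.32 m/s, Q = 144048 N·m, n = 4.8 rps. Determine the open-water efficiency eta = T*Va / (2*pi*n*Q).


Formula: eta = T * Va / (2 * pi * n * Q)
Step 1 — numerator = T * Va = 182617 * 11.32 = 2067224.44
Step 2 — 2 * pi * n = 2 * pi * 4.8 = 30.159289
Step 3 — denominator = 30.159289 * 144048 = 4344385.26
Step 4 — eta = 2067224.44 / 4344385.26 ≈ 0.47584 (5 s.f.)

0.47584


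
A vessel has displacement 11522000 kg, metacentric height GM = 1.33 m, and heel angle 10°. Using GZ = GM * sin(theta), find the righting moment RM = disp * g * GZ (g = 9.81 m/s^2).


Formula: GZ = GM * sin(theta); RM = disp * g * GZ
Step 1 — GZ = 1.33 * sin(10°) = 1.33 * 0.173648 = 0.230952 m
Step 2 — RM = 11522000 * 9.81 * 0.230952 ≈ 26105000 N·m (5 s.f.)

26105000 N·m


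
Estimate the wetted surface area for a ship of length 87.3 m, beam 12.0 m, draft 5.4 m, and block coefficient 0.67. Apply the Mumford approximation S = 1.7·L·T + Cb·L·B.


Formula: S = 1.7*L*T + V/T with V = Cb*L*B*T, i.e. S = L * (1.7*T + Cb*B)
Step 1 — 1.7*T = 1.7 * 5.4 = 9.18 m
Step 2 — Cb*B = 0.67 * 12.0 = 8.04 m
Step 3 — 1.7*T + Cb*B = 9.18 + 8.04 = 17.22 m
Step 4 — S = 87.3 * 17.22 ≈ 1503.3 m^2 (5 s.f.)

1503.3 m^2


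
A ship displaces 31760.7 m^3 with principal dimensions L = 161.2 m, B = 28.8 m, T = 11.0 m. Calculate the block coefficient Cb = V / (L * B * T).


Formula: Cb = V / (L * B * T)
Step 1 — L * B * T = 161.2 * 28.8 * 11.0 = 51068.16 m^3
Step 2 — Cb = 31760.7 / 51068.16 ≈ 0.62193 (5 s.f.)

0.62193


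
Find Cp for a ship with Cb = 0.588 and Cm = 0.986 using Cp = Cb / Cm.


Formula: Cp = Cb / Cm
Substituting: Cp = 0.588 / 0.986
Result: Cp ≈ 0.59635 (5 s.f.)

0.59635


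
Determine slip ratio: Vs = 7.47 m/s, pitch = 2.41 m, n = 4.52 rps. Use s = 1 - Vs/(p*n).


Formula: s = 1 - Vs / (p * n)
Step 1 — p * n = 2.41 * 4.52 = 10.8932
Step 2 — Vs / (p*n) = 7.47 / 10.8932 = 0.685749 (6 d.p.)
Step 3 — s = 1 - 0.685749 = 0.314251

0.314251


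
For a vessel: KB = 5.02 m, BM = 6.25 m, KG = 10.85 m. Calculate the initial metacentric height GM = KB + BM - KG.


Formula: GM = KB + BM - KG
Step 1 — KM = KB + BM = 5.02 + 6.25 = 11.27 m
Step 2 — GM = KM - KG = 11.27 - 10.85 = 0.42 m

0.42 m


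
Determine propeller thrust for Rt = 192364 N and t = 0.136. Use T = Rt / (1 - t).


Formula: T = Rt / (1 - t)
Step 1 — (1 - t) = 1 - 0.136 = 0.864
Step 2 — T = 192364 / 0.864 ≈ 222640 N (5 s.f.)

222640 N


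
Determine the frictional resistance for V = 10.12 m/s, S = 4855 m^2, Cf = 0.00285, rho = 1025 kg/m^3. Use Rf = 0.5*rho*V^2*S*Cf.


Formula: Rf = 0.5 * rho * V^2 * S * Cf
Step 1 — V^2 = 10.12^2 = 102.4144
Step 2 — 0.5 * rho * V^2 = 0.5 * 1025 * 102.4144 = 52487.38
Step 3 — Rf = 52487.38 * 4855 * 0.00285 ≈ 726250 N (5 s.f.)

726250 N


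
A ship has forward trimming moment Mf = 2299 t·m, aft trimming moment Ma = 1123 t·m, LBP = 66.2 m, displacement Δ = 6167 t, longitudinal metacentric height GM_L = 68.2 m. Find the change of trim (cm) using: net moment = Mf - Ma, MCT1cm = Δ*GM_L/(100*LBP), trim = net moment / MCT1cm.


Formula: net trimming moment = Mf - Ma; MCT1cm = Δ*GM_L/(100*LBP); trim = net moment / MCT1cm
Step 1 — net trimming moment = 2299 - 1123 = 1176 t·m
Step 2 — MCT1cm = 6167 * 68.2 / (100 * 66.2) = 63.5331 t·m/cm
Step 3 — trim = 1176 / 63.5331 ≈ 18.510 cm (5 s.f.)

18.510 cm


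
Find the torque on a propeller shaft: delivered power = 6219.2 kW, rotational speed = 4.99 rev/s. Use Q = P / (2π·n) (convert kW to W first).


Formula: Q = P_W / (2 * pi * n)
Step 1 — P_W = 6219.2 kW * 1000 = 6219200.0 W
Step 2 — 2 * pi * n = 2 * pi * 4.99 = 31.353095
Step 3 — Q = 6219200.0 / 31.353095 ≈ 198360 N·m (5 s.f.)

198360 N·m


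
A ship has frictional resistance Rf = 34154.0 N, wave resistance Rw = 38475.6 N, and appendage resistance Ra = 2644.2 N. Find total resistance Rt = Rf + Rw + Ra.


Formula: Rt = Rf + Rw + Ra
Substituting: Rt = 34154.0 + 38475.6 + 2644.2
Result: Rt = 75273.8 N

75273.8 N


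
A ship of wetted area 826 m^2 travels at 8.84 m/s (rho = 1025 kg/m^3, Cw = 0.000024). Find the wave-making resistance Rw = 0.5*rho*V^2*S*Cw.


Formula: Rw = 0.5 * rho * V^2 * S * Cw
Step 1 — V^2 = 8.84^2 = 78.1456
Step 2 — 0.5 * rho * V^2 = 0.5 * 1025 * 78.1456 = 40049.62
Step 3 — Rw = 40049.62 * 826 * 0.000024 ≈ 793.94 N (5 s.f.)

793.94 N


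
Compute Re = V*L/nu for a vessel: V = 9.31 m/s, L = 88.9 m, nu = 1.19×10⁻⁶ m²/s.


Formula: Re = V * L / nu
Step 1 — V * L = 9.31 * 88.9 = 827.659 m^2/s
Step 2 — Re = 827.659 / 1.19e-6 = 6.96e+08

6.96e+08


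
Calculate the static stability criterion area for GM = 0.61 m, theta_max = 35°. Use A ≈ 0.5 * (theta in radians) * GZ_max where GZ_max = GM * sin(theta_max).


Formula: GZ_max = GM * sin(theta); Area = 0.5 * theta_rad * GZ_max
Step 1 — GZ_max = 0.61 * sin(35°) = 0.61 * 0.573576 = 0.349881 m
Step 2 — theta_rad = 35 * pi/180 = 0.610865 rad
Step 3 — Area = 0.5 * 0.610865 * 0.349881 ≈ 0.10687 m·rad (5 s.f.)

0.10687 m·rad


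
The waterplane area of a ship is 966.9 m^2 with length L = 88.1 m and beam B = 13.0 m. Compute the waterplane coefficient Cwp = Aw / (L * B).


Formula: Cwp = Aw / (L * B)
Step 1 — L * B = 88.1 * 13.0 = 1145.3 m^2
Step 2 — Cwp = 966.9 / 1145.3 ≈ 0.84423 (5 s.f.)

0.84423


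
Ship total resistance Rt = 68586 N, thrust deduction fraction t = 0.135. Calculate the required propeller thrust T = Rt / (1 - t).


Formula: T = Rt / (1 - t)
Step 1 — (1 - t) = 1 - 0.135 = 0.865
Step 2 — T = 68586 / 0.865 ≈ 79290 N (5 s.f.)

79290 N


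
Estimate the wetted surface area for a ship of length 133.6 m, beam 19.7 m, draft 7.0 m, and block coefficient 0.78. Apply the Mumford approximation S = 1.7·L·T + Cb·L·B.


Formula: S = 1.7*L*T + V/T with V = Cb*L*B*T, i.e. S = L * (1.7*T + Cb*B)
Step 1 — 1.7*T = 1.7 * 7.0 = 11.9 m
Step 2 — Cb*B = 0.78 * 19.7 = 15.366 m
Step 3 — 1.7*T + Cb*B = 11.9 + 15.366 = 27.266 m
Step 4 — S = 133.6 * 27.266 ≈ 3642.7 m^2 (5 s.f.)

3642.7 m^2


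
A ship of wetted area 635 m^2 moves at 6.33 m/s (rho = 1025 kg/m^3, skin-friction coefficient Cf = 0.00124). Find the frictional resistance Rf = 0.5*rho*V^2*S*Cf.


Formula: Rf = 0.5 * rho * V^2 * S * Cf
Step 1 — V^2 = 6.33^2 = 40.0689
Step 2 — 0.5 * rho * V^2 = 0.5 * 1025 * 40.0689 = 20535.31125
Step 3 — Rf = 20535.31125 * 635 * 0.00124 ≈ 16170 N (5 s.f.)

16170 N


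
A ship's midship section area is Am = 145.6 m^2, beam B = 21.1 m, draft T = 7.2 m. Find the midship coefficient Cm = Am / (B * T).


Formula: Cm = Am / (B * T)
Step 1 — B * T = 21.1 * 7.2 = 151.92 m^2
Step 2 — Cm = 145.6 / 151.92 ≈ 0.95840 (5 s.f.)

0.95840


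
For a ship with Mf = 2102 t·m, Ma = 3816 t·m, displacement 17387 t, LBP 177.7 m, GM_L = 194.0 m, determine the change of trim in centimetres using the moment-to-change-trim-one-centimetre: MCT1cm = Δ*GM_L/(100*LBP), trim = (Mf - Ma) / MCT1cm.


Formula: net trimming moment = Mf - Ma; MCT1cm = Δ*GM_L/(100*LBP); trim = net moment / MCT1cm
Step 1 — net trimming moment = 2102 - 3816 = -1714 t·m
Step 2 — MCT1cm = 17387 * 194.0 / (100 * 177.7) = 189.8187 t·m/cm
Step 3 — trim = -1714 / 189.8187 ≈ -9.0297 cm (5 s.f.)

-9.0297 cm


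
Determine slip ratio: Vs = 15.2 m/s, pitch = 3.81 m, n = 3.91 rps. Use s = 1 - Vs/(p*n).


Formula: s = 1 - Vs / (p * n)
Step 1 — p * n = 3.81 * 3.91 = 14.8971
Step 2 — Vs / (p*n) = 15.2 / 14.8971 = 1.020333 (6 d.p.)
Step 3 — s = 1 - 1.020333 = -0.020333

-0.020333


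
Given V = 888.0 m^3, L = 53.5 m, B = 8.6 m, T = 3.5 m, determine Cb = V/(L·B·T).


Formula: Cb = V / (L * B * T)
Step 1 — L * B * T = 53.5 * 8.6 * 3.5 = 1610.35 m^3
Step 2 — Cb = 888.0 / 1610.35 ≈ 0.55143 (5 s.f.)

0.55143


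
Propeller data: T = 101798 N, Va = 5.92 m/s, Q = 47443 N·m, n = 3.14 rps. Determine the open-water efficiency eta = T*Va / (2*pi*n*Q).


Formula: eta = T * Va / (2 * pi * n * Q)
Step 1 — numerator = T * Va = 101798 * 5.92 = 602644.16
Step 2 — 2 * pi * n = 2 * pi * 3.14 = 19.729202
Step 3 — denominator = 19.729202 * 47443 = 936012.53
Step 4 — eta = 602644.16 / 936012.53 ≈ 0.64384 (5 s.f.)

0.64384


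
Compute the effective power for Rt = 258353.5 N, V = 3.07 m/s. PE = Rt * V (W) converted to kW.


Formula: PE = Rt * V / 1000 (kW)
Step 1 — PE (W) = 258353.5 * 3.07 = 793145.245 W
Step 2 — PE (kW) = 793145.245 / 1000 ≈ 793.15 kW (5 s.f.)

793.15 kW


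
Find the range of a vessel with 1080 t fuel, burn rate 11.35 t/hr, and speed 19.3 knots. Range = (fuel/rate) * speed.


Formula: endurance = fuel / rate; range = endurance * speed
Step 1 — endurance = 1080 / 11.35 = 95.1542 hours
Step 2 — range = 95.1542 * 19.3 ≈ 1836.5 nautical miles (5 s.f.)

1836.5 NM


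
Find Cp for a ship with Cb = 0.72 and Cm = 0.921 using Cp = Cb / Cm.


Formula: Cp = Cb / Cm
Substituting: Cp = 0.72 / 0.921
Result: Cp ≈ 0.78176 (5 s.f.)

0.78176


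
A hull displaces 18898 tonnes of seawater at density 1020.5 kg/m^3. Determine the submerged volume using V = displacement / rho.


Formula: V = mass / rho
Step 1 — convert tonnes to kg: 18898 t * 1000 = 18898000 kg
Step 2 — V = 18898000 / 1020.5 ≈ 18518 m^3 (5 s.f.)

18518 m^3


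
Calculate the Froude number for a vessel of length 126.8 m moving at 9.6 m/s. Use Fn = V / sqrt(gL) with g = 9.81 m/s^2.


Formula: Fn = V / sqrt(g * L)
Step 1 — g * L = 9.81 * 126.8 = 1243.908
Step 2 — sqrt(g * L) = sqrt(1243.908) = 35.26908
Step 3 — Fn = 9.6 / 35.26908 ≈ 0.27219 (5 s.f.)

0.27219


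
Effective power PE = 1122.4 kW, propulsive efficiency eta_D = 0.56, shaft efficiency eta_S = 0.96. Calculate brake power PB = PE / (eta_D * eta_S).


Formula: PB = PE / (eta_D * eta_S)
Step 1 — combined efficiency = eta_D * eta_S = 0.56 * 0.96 = 0.5376
Step 2 — PB = 1122.4 / 0.5376 ≈ 2087.8 kW (5 s.f.)

2087.8 kW


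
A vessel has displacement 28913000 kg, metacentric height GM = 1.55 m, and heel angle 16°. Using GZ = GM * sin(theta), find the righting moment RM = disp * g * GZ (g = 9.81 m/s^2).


Formula: GZ = GM * sin(theta); RM = disp * g * GZ
Step 1 — GZ = 1.55 * sin(16°) = 1.55 * 0.275637 = 0.427237 m
Step 2 — RM = 28913000 * 9.81 * 0.427237 ≈ 121180000 N·m (5 s.f.)

121180000 N·m


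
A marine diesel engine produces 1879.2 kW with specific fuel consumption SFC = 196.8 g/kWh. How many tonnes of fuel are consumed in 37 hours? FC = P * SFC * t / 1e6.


Formula: FC (tonnes) = P * SFC * t / 1,000,000
Step 1 — P * SFC * t = 1879.2 * 196.8 * 37 = 13683582.72 g
Step 2 — FC (tonnes) = 13683582.72 / 1,000,000 ≈ 13.684 tonnes (5 s.f.)

13.684 tonnes


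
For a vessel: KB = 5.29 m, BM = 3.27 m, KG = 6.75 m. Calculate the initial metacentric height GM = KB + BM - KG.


Formula: GM = KB + BM - KG
Step 1 — KM = KB + BM = 5.29 + 3.27 = 8.56 m
Step 2 — GM = KM - KG = 8.56 - 6.75 = 1.81 m

1.81 m


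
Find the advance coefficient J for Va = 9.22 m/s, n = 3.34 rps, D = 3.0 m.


Formula: J = Va / (n * D)
Step 1 — n * D = 3.34 * 3.0 = 10.02
Step 2 — J = 9.22 / 10.02 ≈ 0.92016 (5 s.f.)

0.92016


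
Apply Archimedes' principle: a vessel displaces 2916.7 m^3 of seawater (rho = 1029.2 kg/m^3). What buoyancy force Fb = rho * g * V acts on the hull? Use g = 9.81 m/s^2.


Formula: Fb = rho * g * V
Substituting: Fb = 1029.2 * 9.81 * 2916.7
Intermediate: 1029.2 * 9.81 = 10096.452
Result: Fb = 10096.452 * 2916.7 ≈ 29448000 N (5 s.f.)

29448000 N


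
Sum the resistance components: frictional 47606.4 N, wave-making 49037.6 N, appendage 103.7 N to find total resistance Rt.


Formula: Rt = Rf + Rw + Ra
Substituting: Rt = 47606.4 + 49037.6 + 103.7
Result: Rt = 96747.7 N

96747.7 N


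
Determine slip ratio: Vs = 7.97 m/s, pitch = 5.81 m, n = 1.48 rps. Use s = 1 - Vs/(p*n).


Formula: s = 1 - Vs / (p * n)
Step 1 — p * n = 5.81 * 1.48 = 8.5988
Step 2 — Vs / (p*n) = 7.97 / 8.5988 = 0.926874 (6 d.p.)
Step 3 — s = 1 - 0.926874 = 0.073126

0.073126


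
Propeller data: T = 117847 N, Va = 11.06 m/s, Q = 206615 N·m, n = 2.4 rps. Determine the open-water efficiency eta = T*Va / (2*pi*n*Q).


Formula: eta = T * Va / (2 * pi * n * Q)
Step 1 — numerator = T * Va = 117847 * 11.06 = 1303387.82
Step 2 — 2 * pi * n = 2 * pi * 2.4 = 15.079645
Step 3 — denominator = 15.079645 * 206615 = 3115680.85
Step 4 — eta = 1303387.82 / 3115680.85 ≈ 0.41833 (5 s.f.)

0.41833


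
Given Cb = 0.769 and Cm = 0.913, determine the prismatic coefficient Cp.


Formula: Cp = Cb / Cm
Substituting: Cp = 0.769 / 0.913
Result: Cp ≈ 0.84228 (5 s.f.)

0.84228


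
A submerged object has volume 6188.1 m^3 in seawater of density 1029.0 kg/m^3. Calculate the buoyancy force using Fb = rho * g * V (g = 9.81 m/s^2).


Formula: Fb = rho * g * V
Substituting: Fb = 1029.0 * 9.81 * 6188.1
Intermediate: 1029.0 * 9.81 = 10094.49
Result: Fb = 10094.49 * 6188.1 ≈ 62466000 N (5 s.f.)

62466000 N


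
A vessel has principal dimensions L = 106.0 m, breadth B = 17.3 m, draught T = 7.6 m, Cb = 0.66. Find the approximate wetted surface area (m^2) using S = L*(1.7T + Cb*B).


Formula: S = 1.7*L*T + V/T with V = Cb*L*B*T, i.e. S = L * (1.7*T + Cb*B)
Step 1 — 1.7*T = 1.7 * 7.6 = 12.92 m
Step 2 — Cb*B = 0.66 * 17.3 = 11.418 m
Step 3 — 1.7*T + Cb*B = 12.92 + 11.418 = 24.338 m
Step 4 — S = 106.0 * 24.338 ≈ 2579.8 m^2 (5 s.f.)

2579.8 m^2


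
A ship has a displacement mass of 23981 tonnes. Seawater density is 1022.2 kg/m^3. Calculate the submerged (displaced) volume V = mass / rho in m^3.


Formula: V = mass / rho
Step 1 — convert tonnes to kg: 23981 t * 1000 = 23981000 kg
Step 2 — V = 23981000 / 1022.2 ≈ 23460 m^3 (5 s.f.)

23460 m^3


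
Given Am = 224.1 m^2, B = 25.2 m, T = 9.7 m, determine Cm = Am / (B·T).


Formula: Cm = Am / (B * T)
Step 1 — B * T = 25.2 * 9.7 = 244.44 m^2
Step 2 — Cm = 224.1 / 244.44 ≈ 0.91679 (5 s.f.)

0.91679


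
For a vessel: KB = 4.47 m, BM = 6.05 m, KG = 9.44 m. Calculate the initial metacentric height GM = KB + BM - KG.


Formula: GM = KB + BM - KG
Step 1 — KM = KB + BM = 4.47 + 6.05 = 10.52 m
Step 2 — GM = KM - KG = 10.52 - 9.44 = 1.08 m

1.08 m


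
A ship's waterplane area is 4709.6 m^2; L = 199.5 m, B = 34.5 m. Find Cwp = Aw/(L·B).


Formula: Cwp = Aw / (L * B)
Step 1 — L * B = 199.5 * 34.5 = 6882.75 m^2
Step 2 — Cwp = 4709.6 / 6882.75 ≈ 0.68426 (5 s.f.)

0.68426


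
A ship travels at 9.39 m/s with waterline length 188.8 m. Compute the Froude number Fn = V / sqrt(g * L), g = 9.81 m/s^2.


Formula: Fn = V / sqrt(g * L)
Step 1 — g * L = 9.81 * 188.8 = 1852.128
Step 2 — sqrt(g * L) = sqrt(1852.128) = 43.036357
Step 3 — Fn = 9.39 / 43.036357 ≈ 0.21819 (5 s.f.)

0.21819


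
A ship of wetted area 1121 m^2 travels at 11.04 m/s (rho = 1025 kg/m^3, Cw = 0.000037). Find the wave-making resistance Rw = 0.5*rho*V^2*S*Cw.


Formula: Rw = 0.5 * rho * V^2 * S * Cw
Step 1 — V^2 = 11.04^2 = 121.8816
Step 2 — 0.5 * rho * V^2 = 0.5 * 1025 * 121.8816 = 62464.32
Step 3 — Rw = 62464.32 * 1121 * 0.000037 ≈ 2590.8 N (5 s.f.)

2590.8 N


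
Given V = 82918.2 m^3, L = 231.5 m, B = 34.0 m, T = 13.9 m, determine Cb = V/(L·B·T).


Formula: Cb = V / (L * B * T)
Step 1 — L * B * T = 231.5 * 34.0 * 13.9 = 109406.9 m^3
Step 2 — Cb = 82918.2 / 109406.9 ≈ 0.75789 (5 s.f.)

0.75789


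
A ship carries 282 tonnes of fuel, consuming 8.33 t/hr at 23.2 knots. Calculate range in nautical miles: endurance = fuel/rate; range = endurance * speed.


Formula: endurance = fuel / rate; range = endurance * speed
Step 1 — endurance = 282 / 8.33 = 33.8535 hours
Step 2 — range = 33.8535 * 23.2 ≈ 785.40 nautical miles (5 s.f.)

785.40 NM


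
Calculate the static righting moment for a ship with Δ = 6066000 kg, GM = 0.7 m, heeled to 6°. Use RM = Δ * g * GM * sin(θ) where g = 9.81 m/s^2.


Formula: GZ = GM * sin(theta); RM = disp * g * GZ
Step 1 — GZ = 0.7 * sin(6°) = 0.7 * 0.104528 = 0.07317 m
Step 2 — RM = 6066000 * 9.81 * 0.07317 ≈ 4354200 N·m (5 s.f.)

4354200 N·m


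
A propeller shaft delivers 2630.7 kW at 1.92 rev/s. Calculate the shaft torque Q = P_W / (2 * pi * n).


Formula: Q = P_W / (2 * pi * n)
Step 1 — P_W = 2630.7 kW * 1000 = 2630700.0 W
Step 2 — 2 * pi * n = 2 * pi * 1.92 = 12.063716
Step 3 — Q = 2630700.0 / 12.063716 ≈ 218070 N·m (5 s.f.)

218070 N·m


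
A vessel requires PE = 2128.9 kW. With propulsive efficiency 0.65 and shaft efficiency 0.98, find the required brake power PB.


Formula: PB = PE / (eta_D * eta_S)
Step 1 — combined efficiency = eta_D * eta_S = 0.65 * 0.98 = 0.637
Step 2 — PB = 2128.9 / 0.637 ≈ 3342.1 kW (5 s.f.)

3342.1 kW


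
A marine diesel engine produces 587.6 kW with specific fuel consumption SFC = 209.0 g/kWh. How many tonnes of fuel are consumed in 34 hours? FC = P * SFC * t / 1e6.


Formula: FC (tonnes) = P * SFC * t / 1,000,000
Step 1 — P * SFC * t = 587.6 * 209.0 * 34 = 4175485.6 g
Step 2 — FC (tonnes) = 4175485.6 / 1,000,000 ≈ 4.1755 tonnes (5 s.f.)

4.1755 tonnes


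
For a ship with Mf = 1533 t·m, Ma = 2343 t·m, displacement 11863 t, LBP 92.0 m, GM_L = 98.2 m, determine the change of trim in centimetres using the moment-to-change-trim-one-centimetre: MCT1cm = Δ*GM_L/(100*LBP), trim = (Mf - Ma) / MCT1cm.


Formula: net trimming moment = Mf - Ma; MCT1cm = Δ*GM_L/(100*LBP); trim = net moment / MCT1cm
Step 1 — net trimming moment = 1533 - 2343 = -810 t·m
Step 2 — MCT1cm = 11863 * 98.2 / (100 * 92.0) = 126.6246 t·m/cm
Step 3 — trim = -810 / 126.6246 ≈ -6.3969 cm (5 s.f.)

-6.3969 cm


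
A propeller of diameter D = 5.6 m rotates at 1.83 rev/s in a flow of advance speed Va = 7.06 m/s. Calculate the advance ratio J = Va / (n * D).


Formula: J = Va / (n * D)
Step 1 — n * D = 1.83 * 5.6 = 10.248
Step 2 — J = 7.06 / 10.248 ≈ 0.68891 (5 s.f.)

0.68891


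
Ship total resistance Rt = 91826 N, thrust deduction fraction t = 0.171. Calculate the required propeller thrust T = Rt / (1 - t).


Formula: T = Rt / (1 - t)
Step 1 — (1 - t) = 1 - 0.171 = 0.829
Step 2 — T = 91826 / 0.829 ≈ 110770 N (5 s.f.)

110770 N


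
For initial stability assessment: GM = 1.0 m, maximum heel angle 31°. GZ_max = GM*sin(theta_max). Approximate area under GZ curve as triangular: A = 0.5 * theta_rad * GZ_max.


Formula: GZ_max = GM * sin(theta); Area = 0.5 * theta_rad * GZ_max
Step 1 — GZ_max = 1.0 * sin(31°) = 1.0 * 0.515038 = 0.515038 m
Step 2 — theta_rad = 31 * pi/180 = 0.541052 rad
Step 3 — Area = 0.5 * 0.541052 * 0.515038 ≈ 0.13933 m·rad (5 s.f.)

0.13933 m·rad


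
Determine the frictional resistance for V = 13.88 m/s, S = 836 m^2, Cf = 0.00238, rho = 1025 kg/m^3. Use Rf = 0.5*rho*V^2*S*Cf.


Formula: Rf = 0.5 * rho * V^2 * S * Cf
Step 1 — V^2 = 13.88^2 = 192.6544
Step 2 — 0.5 * rho * V^2 = 0.5 * 1025 * 192.6544 = 98735.38
Step 3 — Rf = 98735.38 * 836 * 0.00238 ≈ 196450 N (5 s.f.)

196450 N


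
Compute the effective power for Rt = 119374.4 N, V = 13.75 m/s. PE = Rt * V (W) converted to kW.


Formula: PE = Rt * V / 1000 (kW)
Step 1 — PE (W) = 119374.4 * 13.75 = 1641398.0 W
Step 2 — PE (kW) = 1641398.0 / 1000 ≈ 1641.4 kW (5 s.f.)

1641.4 kW


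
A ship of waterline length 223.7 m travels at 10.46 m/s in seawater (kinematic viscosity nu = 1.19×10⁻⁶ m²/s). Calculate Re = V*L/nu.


Formula: Re = V * L / nu
Step 1 — V * L = 10.46 * 223.7 = 2339.902 m^2/s
Step 2 — Re = 2339.902 / 1.19e-6 = 1.97e+09

1.97e+09


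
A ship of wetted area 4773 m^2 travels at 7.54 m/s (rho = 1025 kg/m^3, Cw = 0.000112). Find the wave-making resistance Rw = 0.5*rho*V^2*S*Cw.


Formula: Rw = 0.5 * rho * V^2 * S * Cw
Step 1 — V^2 = 7.54^2 = 56.8516
Step 2 — 0.5 * rho * V^2 = 0.5 * 1025 * 56.8516 = 29136.445
Step 3 — Rw = 29136.445 * 4773 * 0.000112 ≈ 15576 N (5 s.f.)

15576 N


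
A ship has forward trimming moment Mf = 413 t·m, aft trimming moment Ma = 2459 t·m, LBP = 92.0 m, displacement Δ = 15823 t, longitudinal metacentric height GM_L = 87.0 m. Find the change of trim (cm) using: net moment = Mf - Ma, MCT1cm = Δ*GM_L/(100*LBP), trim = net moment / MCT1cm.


Formula: net trimming moment = Mf - Ma; MCT1cm = Δ*GM_L/(100*LBP); trim = net moment / MCT1cm
Step 1 — net trimming moment = 413 - 2459 = -2046 t·m
Step 2 — MCT1cm = 15823 * 87.0 / (100 * 92.0) = 149.6305 t·m/cm
Step 3 — trim = -2046 / 149.6305 ≈ -13.674 cm (5 s.f.)

-13.674 cm


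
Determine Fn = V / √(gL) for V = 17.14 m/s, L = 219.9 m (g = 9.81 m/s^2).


Formula: Fn = V / sqrt(g * L)
Step 1 — g * L = 9.81 * 219.9 = 2157.219
Step 2 — sqrt(g * L) = sqrt(2157.219) = 46.445872
Step 3 — Fn = 17.14 / 46.445872 ≈ 0.36903 (5 s.f.)

0.36903


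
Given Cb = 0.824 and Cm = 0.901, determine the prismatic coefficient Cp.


Formula: Cp = Cb / Cm
Substituting: Cp = 0.824 / 0.901
Result: Cp ≈ 0.91454 (5 s.f.)

0.91454


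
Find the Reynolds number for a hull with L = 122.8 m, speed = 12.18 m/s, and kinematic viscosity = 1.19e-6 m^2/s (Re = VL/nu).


Formula: Re = V * L / nu
Step 1 — V * L = 12.18 * 122.8 = 1495.704 m^2/s
Step 2 — Re = 1495.704 / 1.19e-6 = 1.26e+09

1.26e+09


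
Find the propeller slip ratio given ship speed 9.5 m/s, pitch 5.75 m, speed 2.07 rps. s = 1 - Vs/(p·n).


Formula: s = 1 - Vs / (p * n)
Step 1 — p * n = 5.75 * 2.07 = 11.9025
Step 2 — Vs / (p*n) = 9.5 / 11.9025 = 0.798152 (6 d.p.)
Step 3 — s = 1 - 0.798152 = 0.201848

0.201848


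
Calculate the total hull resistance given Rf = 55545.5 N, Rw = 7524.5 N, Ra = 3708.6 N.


Formula: Rt = Rf + Rw + Ra
Substituting: Rt = 55545.5 + 7524.5 + 3708.6
Result: Rt = 66778.6 N

66778.6 N


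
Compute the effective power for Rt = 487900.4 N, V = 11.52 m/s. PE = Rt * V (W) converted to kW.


Formula: PE = Rt * V / 1000 (kW)
Step 1 — PE (W) = 487900.4 * 11.52 = 5620612.608 W
Step 2 — PE (kW) = 5620612.608 / 1000 ≈ 5620.6 kW (5 s.f.)

5620.6 kW


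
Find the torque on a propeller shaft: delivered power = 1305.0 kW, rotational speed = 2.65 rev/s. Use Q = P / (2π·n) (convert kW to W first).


Formula: Q = P_W / (2 * pi * n)
Step 1 — P_W = 1305.0 kW * 1000 = 1305000.0 W
Step 2 — 2 * pi * n = 2 * pi * 2.65 = 16.650441
Step 3 — Q = 1305000.0 / 16.650441 ≈ 78376 N·m (5 s.f.)

78376 N·m


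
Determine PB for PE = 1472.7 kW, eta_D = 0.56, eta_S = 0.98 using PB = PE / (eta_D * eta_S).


Formula: PB = PE / (eta_D * eta_S)
Step 1 — combined efficiency = eta_D * eta_S = 0.56 * 0.98 = 0.5488
Step 2 — PB = 1472.7 / 0.5488 ≈ 2683.5 kW (5 s.f.)

2683.5 kW


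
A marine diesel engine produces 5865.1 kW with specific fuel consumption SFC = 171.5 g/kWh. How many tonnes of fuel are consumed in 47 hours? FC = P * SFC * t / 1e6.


Formula: FC (tonnes) = P * SFC * t / 1,000,000
Step 1 — P * SFC * t = 5865.1 * 171.5 * 47 = 47275638.55 g
Step 2 — FC (tonnes) = 47275638.55 / 1,000,000 ≈ 47.276 tonnes (5 s.f.)

47.276 tonnes


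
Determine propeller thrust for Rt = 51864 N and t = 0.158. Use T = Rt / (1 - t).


Formula: T = Rt / (1 - t)
Step 1 — (1 - t) = 1 - 0.158 = 0.842
Step 2 — T = 51864 / 0.842 ≈ 61596 N (5 s.f.)

61596 N


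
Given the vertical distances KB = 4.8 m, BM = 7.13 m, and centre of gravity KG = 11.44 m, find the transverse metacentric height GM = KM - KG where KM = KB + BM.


Formula: GM = KB + BM - KG
Step 1 — KM = KB + BM = 4.8 + 7.13 = 11.93 m
Step 2 — GM = KM - KG = 11.93 - 11.44 = 0.49 m

0.49 m


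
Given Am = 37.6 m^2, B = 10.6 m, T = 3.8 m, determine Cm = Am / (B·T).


Formula: Cm = Am / (B * T)
Step 1 — B * T = 10.6 * 3.8 = 40.28 m^2
Step 2 — Cm = 37.6 / 40.28 ≈ 0.93347 (5 s.f.)

0.93347


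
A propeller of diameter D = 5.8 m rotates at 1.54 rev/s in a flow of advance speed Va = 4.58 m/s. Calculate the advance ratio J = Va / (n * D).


Formula: J = Va / (n * D)
Step 1 — n * D = 1.54 * 5.8 = 8.932
Step 2 — J = 4.58 / 8.932 ≈ 0.51276 (5 s.f.)

0.51276
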